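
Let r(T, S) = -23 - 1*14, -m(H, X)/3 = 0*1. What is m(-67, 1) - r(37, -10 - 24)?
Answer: 37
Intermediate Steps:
m(H, X) = 0 (m(H, X) = -0 = -3*0 = 0)
r(T, S) = -37 (r(T, S) = -23 - 14 = -37)
m(-67, 1) - r(37, -10 - 24) = 0 - 1*(-37) = 0 + 37 = 37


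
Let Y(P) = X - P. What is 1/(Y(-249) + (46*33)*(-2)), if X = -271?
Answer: -1/3058 ≈ -0.00032701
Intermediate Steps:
Y(P) = -271 - P
1/(Y(-249) + (46*33)*(-2)) = 1/((-271 - 1*(-249)) + (46*33)*(-2)) = 1/((-271 + 249) + 1518*(-2)) = 1/(-22 - 3036) = 1/(-3058) = -1/3058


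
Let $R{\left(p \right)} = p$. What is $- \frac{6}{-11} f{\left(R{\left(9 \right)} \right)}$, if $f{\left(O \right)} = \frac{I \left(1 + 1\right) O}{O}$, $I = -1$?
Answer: $- \frac{12}{11} \approx -1.0909$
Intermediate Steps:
$f{\left(O \right)} = -2$ ($f{\left(O \right)} = \frac{- (1 + 1) O}{O} = \frac{\left(-1\right) 2 O}{O} = \frac{\left(-2\right) O}{O} = -2$)
$- \frac{6}{-11} f{\left(R{\left(9 \right)} \right)} = - \frac{6}{-11} \left(-2\right) = \left(-6\right) \left(- \frac{1}{11}\right) \left(-2\right) = \frac{6}{11} \left(-2\right) = - \frac{12}{11}$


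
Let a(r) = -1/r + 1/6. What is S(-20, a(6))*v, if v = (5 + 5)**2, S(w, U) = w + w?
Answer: -4000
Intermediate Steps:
a(r) = 1/6 - 1/r (a(r) = -1/r + 1*(1/6) = -1/r + 1/6 = 1/6 - 1/r)
S(w, U) = 2*w
v = 100 (v = 10**2 = 100)
S(-20, a(6))*v = (2*(-20))*100 = -40*100 = -4000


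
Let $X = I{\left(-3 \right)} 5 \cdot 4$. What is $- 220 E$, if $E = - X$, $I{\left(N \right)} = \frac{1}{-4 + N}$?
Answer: $- \frac{4400}{7} \approx -628.57$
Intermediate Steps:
$X = - \frac{20}{7}$ ($X = \frac{1}{-4 - 3} \cdot 5 \cdot 4 = \frac{1}{-7} \cdot 5 \cdot 4 = \left(- \frac{1}{7}\right) 5 \cdot 4 = \left(- \frac{5}{7}\right) 4 = - \frac{20}{7} \approx -2.8571$)
$E = \frac{20}{7}$ ($E = \left(-1\right) \left(- \frac{20}{7}\right) = \frac{20}{7} \approx 2.8571$)
$- 220 E = \left(-220\right) \frac{20}{7} = - \frac{4400}{7}$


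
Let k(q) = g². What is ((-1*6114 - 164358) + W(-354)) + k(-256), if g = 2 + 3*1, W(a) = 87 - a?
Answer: -170006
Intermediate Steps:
g = 5 (g = 2 + 3 = 5)
k(q) = 25 (k(q) = 5² = 25)
((-1*6114 - 164358) + W(-354)) + k(-256) = ((-1*6114 - 164358) + (87 - 1*(-354))) + 25 = ((-6114 - 164358) + (87 + 354)) + 25 = (-170472 + 441) + 25 = -170031 + 25 = -170006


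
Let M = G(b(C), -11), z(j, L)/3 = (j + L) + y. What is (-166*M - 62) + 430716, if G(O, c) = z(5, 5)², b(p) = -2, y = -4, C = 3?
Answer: 376870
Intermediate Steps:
z(j, L) = -12 + 3*L + 3*j (z(j, L) = 3*((j + L) - 4) = 3*((L + j) - 4) = 3*(-4 + L + j) = -12 + 3*L + 3*j)
G(O, c) = 324 (G(O, c) = (-12 + 3*5 + 3*5)² = (-12 + 15 + 15)² = 18² = 324)
M = 324
(-166*M - 62) + 430716 = (-166*324 - 62) + 430716 = (-53784 - 62) + 430716 = -53846 + 430716 = 376870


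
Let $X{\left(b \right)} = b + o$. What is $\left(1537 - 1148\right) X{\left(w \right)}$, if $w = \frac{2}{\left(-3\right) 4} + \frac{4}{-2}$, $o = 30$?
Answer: $\frac{64963}{6} \approx 10827.0$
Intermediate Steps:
$w = - \frac{13}{6}$ ($w = \frac{2}{-12} + 4 \left(- \frac{1}{2}\right) = 2 \left(- \frac{1}{12}\right) - 2 = - \frac{1}{6} - 2 = - \frac{13}{6} \approx -2.1667$)
$X{\left(b \right)} = 30 + b$ ($X{\left(b \right)} = b + 30 = 30 + b$)
$\left(1537 - 1148\right) X{\left(w \right)} = \left(1537 - 1148\right) \left(30 - \frac{13}{6}\right) = 389 \cdot \frac{167}{6} = \frac{64963}{6}$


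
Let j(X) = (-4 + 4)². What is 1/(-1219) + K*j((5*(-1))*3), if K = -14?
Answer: -1/1219 ≈ -0.00082034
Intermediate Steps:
j(X) = 0 (j(X) = 0² = 0)
1/(-1219) + K*j((5*(-1))*3) = 1/(-1219) - 14*0 = -1/1219 + 0 = -1/1219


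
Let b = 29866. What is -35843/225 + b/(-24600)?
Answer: -5923051/36900 ≈ -160.52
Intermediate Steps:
-35843/225 + b/(-24600) = -35843/225 + 29866/(-24600) = -35843*1/225 + 29866*(-1/24600) = -35843/225 - 14933/12300 = -5923051/36900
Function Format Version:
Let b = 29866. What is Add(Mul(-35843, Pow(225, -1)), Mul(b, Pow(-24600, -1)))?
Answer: Rational(-5923051, 36900) ≈ -160.52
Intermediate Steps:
Add(Mul(-35843, Pow(225, -1)), Mul(b, Pow(-24600, -1))) = Add(Mul(-35843, Pow(225, -1)), Mul(29866, Pow(-24600, -1))) = Add(Mul(-35843, Rational(1, 225)), Mul(29866, Rational(-1, 24600))) = Add(Rational(-35843, 225), Rational(-14933, 12300)) = Rational(-5923051, 36900)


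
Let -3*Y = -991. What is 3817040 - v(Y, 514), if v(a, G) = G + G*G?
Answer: 3552330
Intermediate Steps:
Y = 991/3 (Y = -⅓*(-991) = 991/3 ≈ 330.33)
v(a, G) = G + G²
3817040 - v(Y, 514) = 3817040 - 514*(1 + 514) = 3817040 - 514*515 = 3817040 - 1*264710 = 3817040 - 264710 = 3552330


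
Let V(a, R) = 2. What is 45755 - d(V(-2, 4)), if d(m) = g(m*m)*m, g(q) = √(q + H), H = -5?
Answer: 45755 - 2*I ≈ 45755.0 - 2.0*I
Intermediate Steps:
g(q) = √(-5 + q) (g(q) = √(q - 5) = √(-5 + q))
d(m) = m*√(-5 + m²) (d(m) = √(-5 + m*m)*m = √(-5 + m²)*m = m*√(-5 + m²))
45755 - d(V(-2, 4)) = 45755 - 2*√(-5 + 2²) = 45755 - 2*√(-5 + 4) = 45755 - 2*√(-1) = 45755 - 2*I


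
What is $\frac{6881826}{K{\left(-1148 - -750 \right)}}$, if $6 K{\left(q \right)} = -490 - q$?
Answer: $- \frac{10322739}{23} \approx -4.4881 \cdot 10^{5}$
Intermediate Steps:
$K{\left(q \right)} = - \frac{245}{3} - \frac{q}{6}$ ($K{\left(q \right)} = \frac{-490 - q}{6} = - \frac{245}{3} - \frac{q}{6}$)
$\frac{6881826}{K{\left(-1148 - -750 \right)}} = \frac{6881826}{- \frac{245}{3} - \frac{-1148 - -750}{6}} = \frac{6881826}{- \frac{245}{3} - \frac{-1148 + 750}{6}} = \frac{6881826}{- \frac{245}{3} - - \frac{199}{3}} = \frac{6881826}{- \frac{245}{3} + \frac{199}{3}} = \frac{6881826}{- \frac{46}{3}} = 6881826 \left(- \frac{3}{46}\right) = - \frac{10322739}{23}$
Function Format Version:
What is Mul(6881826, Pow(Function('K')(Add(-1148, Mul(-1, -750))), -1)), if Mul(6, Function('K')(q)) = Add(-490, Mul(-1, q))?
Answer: Rational(-10322739, 23) ≈ -4.4881e+5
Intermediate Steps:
Function('K')(q) = Add(Rational(-245, 3), Mul(Rational(-1, 6), q)) (Function('K')(q) = Mul(Rational(1, 6), Add(-490, Mul(-1, q))) = Add(Rational(-245, 3), Mul(Rational(-1, 6), q)))
Mul(6881826, Pow(Function('K')(Add(-1148, Mul(-1, -750))), -1)) = Mul(6881826, Pow(Add(Rational(-245, 3), Mul(Rational(-1, 6), Add(-1148, Mul(-1, -750)))), -1)) = Mul(6881826, Pow(Add(Rational(-245, 3), Mul(Rational(-1, 6), Add(-1148, 750))), -1)) = Mul(6881826, Pow(Add(Rational(-245, 3), Mul(Rational(-1, 6), -398)), -1)) = Mul(6881826, Pow(Add(Rational(-245, 3), Rational(199, 3)), -1)) = Mul(6881826, Pow(Rational(-46, 3), -1)) = Mul(6881826, Rational(-3, 46)) = Rational(-10322739, 23)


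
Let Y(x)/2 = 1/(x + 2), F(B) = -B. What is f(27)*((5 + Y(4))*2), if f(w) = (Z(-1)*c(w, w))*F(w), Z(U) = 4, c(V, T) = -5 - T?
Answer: 36864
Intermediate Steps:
f(w) = -w*(-20 - 4*w) (f(w) = (4*(-5 - w))*(-w) = (-20 - 4*w)*(-w) = -w*(-20 - 4*w))
Y(x) = 2/(2 + x) (Y(x) = 2/(x + 2) = 2/(2 + x))
f(27)*((5 + Y(4))*2) = (4*27*(5 + 27))*((5 + 2/(2 + 4))*2) = (4*27*32)*((5 + 2/6)*2) = 3456*((5 + 2*(⅙))*2) = 3456*((5 + ⅓)*2) = 3456*((16/3)*2) = 3456*(32/3) = 36864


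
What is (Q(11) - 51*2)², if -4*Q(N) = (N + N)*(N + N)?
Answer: 49729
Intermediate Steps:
Q(N) = -N² (Q(N) = -(N + N)*(N + N)/4 = -2*N*2*N/4 = -N²)
(Q(11) - 51*2)² = (-1*11² - 51*2)² = (-1*121 - 102)² = (-121 - 102)² = (-223)² = 49729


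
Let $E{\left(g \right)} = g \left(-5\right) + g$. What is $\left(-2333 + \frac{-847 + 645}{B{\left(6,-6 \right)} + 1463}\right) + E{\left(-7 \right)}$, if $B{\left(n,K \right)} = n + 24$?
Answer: $- \frac{3441567}{1493} \approx -2305.1$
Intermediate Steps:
$B{\left(n,K \right)} = 24 + n$
$E{\left(g \right)} = - 4 g$ ($E{\left(g \right)} = - 5 g + g = - 4 g$)
$\left(-2333 + \frac{-847 + 645}{B{\left(6,-6 \right)} + 1463}\right) + E{\left(-7 \right)} = \left(-2333 + \frac{-847 + 645}{\left(24 + 6\right) + 1463}\right) - -28 = \left(-2333 - \frac{202}{30 + 1463}\right) + 28 = \left(-2333 - \frac{202}{1493}\right) + 28 = - \frac{3483371}{1493} + 28 = - \frac{3441567}{1493}$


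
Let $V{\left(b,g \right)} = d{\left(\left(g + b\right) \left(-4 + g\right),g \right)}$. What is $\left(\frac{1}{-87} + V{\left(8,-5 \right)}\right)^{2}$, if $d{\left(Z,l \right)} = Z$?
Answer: $\frac{5522500}{7569} \approx 729.62$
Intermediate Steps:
$V{\left(b,g \right)} = \left(-4 + g\right) \left(b + g\right)$ ($V{\left(b,g \right)} = \left(g + b\right) \left(-4 + g\right) = \left(b + g\right) \left(-4 + g\right) = \left(-4 + g\right) \left(b + g\right)$)
$\left(\frac{1}{-87} + V{\left(8,-5 \right)}\right)^{2} = \left(\frac{1}{-87} + \left(\left(-5\right)^{2} - 32 - -20 + 8 \left(-5\right)\right)\right)^{2} = \left(- \frac{1}{87} + \left(25 - 32 + 20 - 40\right)\right)^{2} = \left(- \frac{1}{87} - 27\right)^{2} = \left(- \frac{2350}{87}\right)^{2} = \frac{5522500}{7569}$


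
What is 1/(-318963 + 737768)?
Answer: 1/418805 ≈ 2.3877e-6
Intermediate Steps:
1/(-318963 + 737768) = 1/418805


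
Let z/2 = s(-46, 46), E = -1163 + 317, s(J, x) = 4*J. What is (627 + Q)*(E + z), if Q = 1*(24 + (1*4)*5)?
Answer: -814594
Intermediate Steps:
Q = 44 (Q = 1*(24 + 4*5) = 1*(24 + 20) = 1*44 = 44)
E = -846
z = -368 (z = 2*(4*(-46)) = 2*(-184) = -368)
(627 + Q)*(E + z) = (627 + 44)*(-846 - 368) = 671*(-1214) = -814594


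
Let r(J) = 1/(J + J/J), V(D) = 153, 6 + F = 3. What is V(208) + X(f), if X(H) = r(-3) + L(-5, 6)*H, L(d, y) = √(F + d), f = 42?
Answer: 305/2 + 84*I*√2 ≈ 152.5 + 118.79*I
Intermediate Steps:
F = -3 (F = -6 + 3 = -3)
L(d, y) = √(-3 + d)
r(J) = 1/(1 + J) (r(J) = 1/(J + 1) = 1/(1 + J))
X(H) = -½ + 2*I*H*√2 (X(H) = 1/(1 - 3) + √(-3 - 5)*H = 1/(-2) + √(-8)*H = -½ + (2*I*√2)*H = -½ + 2*I*H*√2)
V(208) + X(f) = 153 + (-½ + 2*I*42*√2) = 153 + (-½ + 84*I*√2) = 305/2 + 84*I*√2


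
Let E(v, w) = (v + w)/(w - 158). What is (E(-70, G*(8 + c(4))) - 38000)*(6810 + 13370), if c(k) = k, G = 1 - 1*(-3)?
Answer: -766835964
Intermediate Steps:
G = 4 (G = 1 + 3 = 4)
E(v, w) = (v + w)/(-158 + w)
(E(-70, G*(8 + c(4))) - 38000)*(6810 + 13370) = ((-70 + 4*(8 + 4))/(-158 + 4*(8 + 4)) - 38000)*(6810 + 13370) = ((-70 + 4*12)/(-158 + 4*12) - 38000)*20180 = ((-70 + 48)/(-158 + 48) - 38000)*20180 = (-22/(-110) - 38000)*20180 = (-1/110*(-22) - 38000)*20180 = (⅕ - 38000)*20180 = -189999/5*20180 = -766835964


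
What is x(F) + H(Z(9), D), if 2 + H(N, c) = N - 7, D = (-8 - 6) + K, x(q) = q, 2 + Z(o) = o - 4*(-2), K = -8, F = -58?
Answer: -52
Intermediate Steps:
Z(o) = 6 + o (Z(o) = -2 + (o - 4*(-2)) = -2 + (o + 8) = -2 + (8 + o) = 6 + o)
D = -22 (D = (-8 - 6) - 8 = -14 - 8 = -22)
H(N, c) = -9 + N (H(N, c) = -2 + (N - 7) = -2 + (-7 + N) = -9 + N)
x(F) + H(Z(9), D) = -58 + (-9 + (6 + 9)) = -58 + (-9 + 15) = -58 + 6 = -52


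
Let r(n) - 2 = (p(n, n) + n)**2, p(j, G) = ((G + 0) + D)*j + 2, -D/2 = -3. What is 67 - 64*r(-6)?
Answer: -1085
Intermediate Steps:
D = 6 (D = -2*(-3) = 6)
p(j, G) = 2 + j*(6 + G) (p(j, G) = ((G + 0) + 6)*j + 2 = (G + 6)*j + 2 = (6 + G)*j + 2 = j*(6 + G) + 2 = 2 + j*(6 + G))
r(n) = 2 + (2 + n**2 + 7*n)**2 (r(n) = 2 + ((2 + 6*n + n*n) + n)**2 = 2 + ((2 + 6*n + n**2) + n)**2 = 2 + ((2 + n**2 + 6*n) + n)**2 = 2 + (2 + n**2 + 7*n)**2)
67 - 64*r(-6) = 67 - 64*(2 + (2 + (-6)**2 + 7*(-6))**2) = 67 - 64*(2 + (2 + 36 - 42)**2) = 67 - 64*(2 + (-4)**2) = 67 - 64*(2 + 16) = 67 - 64*18 = 67 - 1152 = -1085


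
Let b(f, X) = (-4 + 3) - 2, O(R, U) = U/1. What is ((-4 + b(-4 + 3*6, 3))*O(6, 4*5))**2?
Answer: 19600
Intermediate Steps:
O(R, U) = U (O(R, U) = U*1 = U)
b(f, X) = -3 (b(f, X) = -1 - 2 = -3)
((-4 + b(-4 + 3*6, 3))*O(6, 4*5))**2 = ((-4 - 3)*(4*5))**2 = (-7*20)**2 = (-140)**2 = 19600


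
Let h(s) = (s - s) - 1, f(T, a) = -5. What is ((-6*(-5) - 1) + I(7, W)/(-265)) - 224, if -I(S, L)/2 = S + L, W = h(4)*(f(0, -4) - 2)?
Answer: -51647/265 ≈ -194.89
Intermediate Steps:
h(s) = -1 (h(s) = 0 - 1 = -1)
W = 7 (W = -(-5 - 2) = -1*(-7) = 7)
I(S, L) = -2*L - 2*S (I(S, L) = -2*(S + L) = -2*(L + S) = -2*L - 2*S)
((-6*(-5) - 1) + I(7, W)/(-265)) - 224 = ((-6*(-5) - 1) + (-2*7 - 2*7)/(-265)) - 224 = ((30 - 1) + (-14 - 14)*(-1/265)) - 224 = (29 - 28*(-1/265)) - 224 = (29 + 28/265) - 224 = 7713/265 - 224 = -51647/265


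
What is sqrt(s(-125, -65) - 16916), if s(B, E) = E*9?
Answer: I*sqrt(17501) ≈ 132.29*I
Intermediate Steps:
s(B, E) = 9*E
sqrt(s(-125, -65) - 16916) = sqrt(9*(-65) - 16916) = sqrt(-585 - 16916) = sqrt(-17501) = I*sqrt(17501)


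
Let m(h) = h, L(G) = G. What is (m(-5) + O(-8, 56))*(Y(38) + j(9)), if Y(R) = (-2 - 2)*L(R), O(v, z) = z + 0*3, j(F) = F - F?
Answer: -7752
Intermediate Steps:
j(F) = 0
O(v, z) = z (O(v, z) = z + 0 = z)
Y(R) = -4*R (Y(R) = (-2 - 2)*R = -4*R)
(m(-5) + O(-8, 56))*(Y(38) + j(9)) = (-5 + 56)*(-4*38 + 0) = 51*(-152 + 0) = 51*(-152) = -7752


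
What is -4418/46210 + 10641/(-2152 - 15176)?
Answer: -94712619/133454480 ≈ -0.70970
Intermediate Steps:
-4418/46210 + 10641/(-2152 - 15176) = -4418*1/46210 + 10641/(-17328) = -2209/23105 + 10641*(-1/17328) = -2209/23105 - 3547/5776 = -94712619/133454480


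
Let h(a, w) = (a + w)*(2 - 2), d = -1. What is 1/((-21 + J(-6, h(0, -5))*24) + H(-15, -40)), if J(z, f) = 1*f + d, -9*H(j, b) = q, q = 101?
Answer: -9/506 ≈ -0.017787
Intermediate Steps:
H(j, b) = -101/9 (H(j, b) = -⅑*101 = -101/9)
h(a, w) = 0 (h(a, w) = (a + w)*0 = 0)
J(z, f) = -1 + f (J(z, f) = 1*f - 1 = f - 1 = -1 + f)
1/((-21 + J(-6, h(0, -5))*24) + H(-15, -40)) = 1/((-21 + (-1 + 0)*24) - 101/9) = 1/((-21 - 1*24) - 101/9) = 1/((-21 - 24) - 101/9) = 1/(-45 - 101/9) = 1/(-506/9) = -9/506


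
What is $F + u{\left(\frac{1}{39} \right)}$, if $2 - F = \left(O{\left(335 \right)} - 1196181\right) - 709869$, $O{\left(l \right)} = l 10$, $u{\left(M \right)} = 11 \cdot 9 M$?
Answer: $\frac{24735159}{13} \approx 1.9027 \cdot 10^{6}$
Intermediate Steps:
$u{\left(M \right)} = 99 M$
$O{\left(l \right)} = 10 l$
$F = 1902702$ ($F = 2 - \left(\left(10 \cdot 335 - 1196181\right) - 709869\right) = 2 - \left(\left(3350 - 1196181\right) - 709869\right) = 2 - \left(-1192831 - 709869\right) = 2 - -1902700 = 2 + 1902700 = 1902702$)
$F + u{\left(\frac{1}{39} \right)} = 1902702 + \frac{99}{39} = 1902702 + 99 \cdot \frac{1}{39} = 1902702 + \frac{33}{13} = \frac{24735159}{13}$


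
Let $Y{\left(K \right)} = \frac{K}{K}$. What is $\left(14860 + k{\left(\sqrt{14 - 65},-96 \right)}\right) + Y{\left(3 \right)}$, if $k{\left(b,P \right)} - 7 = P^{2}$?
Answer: $24084$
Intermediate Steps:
$k{\left(b,P \right)} = 7 + P^{2}$
$Y{\left(K \right)} = 1$
$\left(14860 + k{\left(\sqrt{14 - 65},-96 \right)}\right) + Y{\left(3 \right)} = \left(14860 + \left(7 + \left(-96\right)^{2}\right)\right) + 1 = \left(14860 + \left(7 + 9216\right)\right) + 1 = \left(14860 + 9223\right) + 1 = 24083 + 1 = 24084$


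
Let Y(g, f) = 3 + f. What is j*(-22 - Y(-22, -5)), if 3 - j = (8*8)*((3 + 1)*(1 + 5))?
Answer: 30660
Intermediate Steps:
j = -1533 (j = 3 - 8*8*(3 + 1)*(1 + 5) = 3 - 64*4*6 = 3 - 64*24 = 3 - 1*1536 = 3 - 1536 = -1533)
j*(-22 - Y(-22, -5)) = -1533*(-22 - (3 - 5)) = -1533*(-22 - 1*(-2)) = -1533*(-22 + 2) = -1533*(-20) = 30660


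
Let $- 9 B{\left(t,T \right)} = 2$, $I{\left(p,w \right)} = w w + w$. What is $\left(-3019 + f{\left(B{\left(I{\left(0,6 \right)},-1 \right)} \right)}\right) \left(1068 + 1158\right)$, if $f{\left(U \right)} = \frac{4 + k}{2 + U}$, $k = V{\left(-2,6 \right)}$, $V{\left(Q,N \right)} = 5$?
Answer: $- \frac{53672199}{8} \approx -6.709 \cdot 10^{6}$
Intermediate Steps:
$k = 5$
$I{\left(p,w \right)} = w + w^{2}$ ($I{\left(p,w \right)} = w^{2} + w = w + w^{2}$)
$B{\left(t,T \right)} = - \frac{2}{9}$ ($B{\left(t,T \right)} = \left(- \frac{1}{9}\right) 2 = - \frac{2}{9}$)
$f{\left(U \right)} = \frac{9}{2 + U}$ ($f{\left(U \right)} = \frac{4 + 5}{2 + U} = \frac{9}{2 + U}$)
$\left(-3019 + f{\left(B{\left(I{\left(0,6 \right)},-1 \right)} \right)}\right) \left(1068 + 1158\right) = \left(-3019 + \frac{9}{2 - \frac{2}{9}}\right) \left(1068 + 1158\right) = \left(-3019 + \frac{9}{\frac{16}{9}}\right) 2226 = \left(-3019 + 9 \cdot \frac{9}{16}\right) 2226 = \left(-3019 + \frac{81}{16}\right) 2226 = \left(- \frac{48223}{16}\right) 2226 = - \frac{53672199}{8}$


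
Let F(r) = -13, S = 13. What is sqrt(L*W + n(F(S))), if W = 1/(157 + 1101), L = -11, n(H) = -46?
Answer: 3*I*sqrt(8090198)/1258 ≈ 6.783*I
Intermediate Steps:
W = 1/1258 ≈ 0.00079491
sqrt(L*W + n(F(S))) = sqrt(-11*1/1258 - 46) = sqrt(-11/1258 - 46) = sqrt(-57879/1258) = 3*I*sqrt(8090198)/1258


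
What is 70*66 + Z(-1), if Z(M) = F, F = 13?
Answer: 4633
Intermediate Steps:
Z(M) = 13
70*66 + Z(-1) = 70*66 + 13 = 4620 + 13 = 4633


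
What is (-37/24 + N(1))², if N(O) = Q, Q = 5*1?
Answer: 6889/576 ≈ 11.960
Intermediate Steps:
Q = 5
N(O) = 5
(-37/24 + N(1))² = (-37/24 + 5)² = (83/24)² = 6889/576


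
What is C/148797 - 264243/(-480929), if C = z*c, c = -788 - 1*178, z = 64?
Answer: 3195203725/23853597471 ≈ 0.13395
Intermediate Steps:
c = -966 (c = -788 - 178 = -966)
C = -61824 (C = 64*(-966) = -61824)
C/148797 - 264243/(-480929) = -61824/148797 - 264243/(-480929) = -61824*1/148797 - 264243*(-1/480929) = -20608/49599 + 264243/480929 = 3195203725/23853597471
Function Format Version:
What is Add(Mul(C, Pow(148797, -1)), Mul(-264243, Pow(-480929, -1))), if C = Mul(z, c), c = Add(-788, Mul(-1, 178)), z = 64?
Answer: Rational(3195203725, 23853597471) ≈ 0.13395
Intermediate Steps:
c = -966 (c = Add(-788, -178) = -966)
C = -61824 (C = Mul(64, -966) = -61824)
Add(Mul(C, Pow(148797, -1)), Mul(-264243, Pow(-480929, -1))) = Add(Mul(-61824, Pow(148797, -1)), Mul(-264243, Pow(-480929, -1))) = Add(Mul(-61824, Rational(1, 148797)), Mul(-264243, Rational(-1, 480929))) = Add(Rational(-20608, 49599), Rational(264243, 480929)) = Rational(3195203725, 23853597471)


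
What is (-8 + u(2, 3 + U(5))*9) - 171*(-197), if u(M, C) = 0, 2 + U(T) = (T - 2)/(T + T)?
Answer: 33679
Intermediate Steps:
U(T) = -2 + (-2 + T)/(2*T) (U(T) = -2 + (T - 2)/(T + T) = -2 + (-2 + T)/((2*T)) = -2 + (-2 + T)*(1/(2*T)) = -2 + (-2 + T)/(2*T))
(-8 + u(2, 3 + U(5))*9) - 171*(-197) = (-8 + 0*9) - 171*(-197) = (-8 + 0) + 33687 = -8 + 33687 = 33679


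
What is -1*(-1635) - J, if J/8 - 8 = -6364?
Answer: 52483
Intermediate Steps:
J = -50848 (J = 64 + 8*(-6364) = 64 - 50912 = -50848)
-1*(-1635) - J = -1*(-1635) - 1*(-50848) = 1635 + 50848 = 52483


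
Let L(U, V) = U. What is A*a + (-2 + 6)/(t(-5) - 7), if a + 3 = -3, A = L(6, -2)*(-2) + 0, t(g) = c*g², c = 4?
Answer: 6700/93 ≈ 72.043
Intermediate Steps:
t(g) = 4*g²
A = -12 (A = 6*(-2) + 0 = -12 + 0 = -12)
a = -6 (a = -3 - 3 = -6)
A*a + (-2 + 6)/(t(-5) - 7) = -12*(-6) + (-2 + 6)/(4*(-5)² - 7) = 72 + 4/(4*25 - 7) = 72 + 4/(100 - 7) = 72 + 4/93 = 6700/93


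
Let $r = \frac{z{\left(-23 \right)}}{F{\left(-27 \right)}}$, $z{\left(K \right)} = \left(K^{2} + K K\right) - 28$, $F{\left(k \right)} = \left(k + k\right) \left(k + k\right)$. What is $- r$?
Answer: $- \frac{515}{1458} \approx -0.35322$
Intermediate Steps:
$F{\left(k \right)} = 4 k^{2}$ ($F{\left(k \right)} = 2 k 2 k = 4 k^{2}$)
$z{\left(K \right)} = -28 + 2 K^{2}$ ($z{\left(K \right)} = \left(K^{2} + K^{2}\right) - 28 = 2 K^{2} - 28 = -28 + 2 K^{2}$)
$r = \frac{515}{1458}$ ($r = \frac{-28 + 2 \left(-23\right)^{2}}{4 \left(-27\right)^{2}} = \frac{-28 + 2 \cdot 529}{4 \cdot 729} = \frac{-28 + 1058}{2916} = 1030 \cdot \frac{1}{2916} = \frac{515}{1458} \approx 0.35322$)
$- r = \left(-1\right) \frac{515}{1458} = - \frac{515}{1458}$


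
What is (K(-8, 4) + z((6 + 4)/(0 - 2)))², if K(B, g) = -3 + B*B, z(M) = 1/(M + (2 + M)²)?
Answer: 60025/16 ≈ 3751.6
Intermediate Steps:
K(B, g) = -3 + B²
(K(-8, 4) + z((6 + 4)/(0 - 2)))² = ((-3 + (-8)²) + 1/((6 + 4)/(0 - 2) + (2 + (6 + 4)/(0 - 2))²))² = ((-3 + 64) + 1/(10/(-2) + (2 + 10/(-2))²))² = (61 + 1/(10*(-½) + (2 + 10*(-½))²))² = (61 + 1/(-5 + (2 - 5)²))² = (61 + 1/(-5 + (-3)²))² = (61 + 1/(-5 + 9))² = (61 + 1/4)² = (61 + ¼)² = (245/4)² = 60025/16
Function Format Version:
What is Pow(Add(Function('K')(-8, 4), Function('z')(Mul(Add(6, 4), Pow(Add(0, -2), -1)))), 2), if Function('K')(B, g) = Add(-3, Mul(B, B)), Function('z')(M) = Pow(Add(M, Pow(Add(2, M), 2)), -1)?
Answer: Rational(60025, 16) ≈ 3751.6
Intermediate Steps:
Function('K')(B, g) = Add(-3, Pow(B, 2))
Pow(Add(Function('K')(-8, 4), Function('z')(Mul(Add(6, 4), Pow(Add(0, -2), -1)))), 2) = Pow(Add(Add(-3, Pow(-8, 2)), Pow(Add(Mul(Add(6, 4), Pow(Add(0, -2), -1)), Pow(Add(2, Mul(Add(6, 4), Pow(Add(0, -2), -1))), 2)), -1)), 2) = Pow(Add(Add(-3, 64), Pow(Add(Mul(10, Pow(-2, -1)), Pow(Add(2, Mul(10, Pow(-2, -1))), 2)), -1)), 2) = Pow(Add(61, Pow(Add(Mul(10, Rational(-1, 2)), Pow(Add(2, Mul(10, Rational(-1, 2))), 2)), -1)), 2) = Pow(Add(61, Pow(Add(-5, Pow(Add(2, -5), 2)), -1)), 2) = Pow(Add(61, Pow(Add(-5, Pow(-3, 2)), -1)), 2) = Pow(Add(61, Pow(Add(-5, 9), -1)), 2) = Pow(Add(61, Pow(4, -1)), 2) = Pow(Add(61, Rational(1, 4)), 2) = Pow(Rational(245, 4), 2) = Rational(60025, 16)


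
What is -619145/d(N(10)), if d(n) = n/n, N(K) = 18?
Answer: -619145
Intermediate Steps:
d(n) = 1
-619145/d(N(10)) = -619145/1 = -619145*1 = -619145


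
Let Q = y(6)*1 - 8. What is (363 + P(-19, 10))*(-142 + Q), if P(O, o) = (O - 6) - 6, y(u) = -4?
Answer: -51128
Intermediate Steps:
P(O, o) = -12 + O (P(O, o) = (-6 + O) - 6 = -12 + O)
Q = -12 (Q = -4*1 - 8 = -4 - 8 = -12)
(363 + P(-19, 10))*(-142 + Q) = (363 + (-12 - 19))*(-142 - 12) = (363 - 31)*(-154) = 332*(-154) = -51128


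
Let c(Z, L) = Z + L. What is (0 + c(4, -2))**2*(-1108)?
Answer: -4432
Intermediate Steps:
c(Z, L) = L + Z
(0 + c(4, -2))**2*(-1108) = (0 + (-2 + 4))**2*(-1108) = (0 + 2)**2*(-1108) = 2**2*(-1108) = 4*(-1108) = -4432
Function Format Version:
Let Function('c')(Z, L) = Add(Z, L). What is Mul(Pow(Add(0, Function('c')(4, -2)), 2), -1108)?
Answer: -4432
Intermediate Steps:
Function('c')(Z, L) = Add(L, Z)
Mul(Pow(Add(0, Function('c')(4, -2)), 2), -1108) = Mul(Pow(Add(0, Add(-2, 4)), 2), -1108) = Mul(Pow(Add(0, 2), 2), -1108) = Mul(Pow(2, 2), -1108) = Mul(4, -1108) = -4432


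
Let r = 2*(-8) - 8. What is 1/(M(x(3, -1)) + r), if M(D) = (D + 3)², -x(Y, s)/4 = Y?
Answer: 1/57 ≈ 0.017544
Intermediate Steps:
x(Y, s) = -4*Y
M(D) = (3 + D)²
r = -24 (r = -16 - 8 = -24)
1/(M(x(3, -1)) + r) = 1/((3 - 4*3)² - 24) = 1/((3 - 12)² - 24) = 1/((-9)² - 24) = 1/(81 - 24) = 1/57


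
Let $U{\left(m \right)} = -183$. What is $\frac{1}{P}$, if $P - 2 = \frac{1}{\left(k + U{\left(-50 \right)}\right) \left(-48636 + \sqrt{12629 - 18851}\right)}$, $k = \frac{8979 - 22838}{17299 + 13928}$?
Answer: $\frac{51747846275531833841600}{103495698351093326968243} - \frac{59626915600 i \sqrt{6222}}{103495698351093326968243} \approx 0.5 - 4.5445 \cdot 10^{-11} i$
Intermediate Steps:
$k = - \frac{13859}{31227} \approx -0.44381$
$P = 2 + \frac{1}{\frac{13266974400}{1487} - \frac{5728400 i \sqrt{6222}}{31227}}$ ($P = 2 + \frac{1}{\left(- \frac{13859}{31227} - 183\right) \left(-48636 + \sqrt{12629 - 18851}\right)} = 2 + \frac{1}{\left(- \frac{5728400}{31227}\right) \left(-48636 + \sqrt{-6222}\right)} = 2 + \frac{1}{\left(- \frac{5728400}{31227}\right) \left(-48636 + i \sqrt{6222}\right)} = 2 + \frac{1}{\frac{13266974400}{1487} - \frac{5728400 i \sqrt{6222}}{31227}} \approx 2.0 + 1.8178 \cdot 10^{-10} i$)
$\frac{1}{P} = \frac{1}{\frac{2258390051128231}{1129194962282600} + \frac{10409 i \sqrt{6222}}{4516779849130400}}$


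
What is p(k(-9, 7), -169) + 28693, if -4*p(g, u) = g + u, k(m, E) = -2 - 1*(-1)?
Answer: 57471/2 ≈ 28736.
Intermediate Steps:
k(m, E) = -1 (k(m, E) = -2 + 1 = -1)
p(g, u) = -g/4 - u/4 (p(g, u) = -(g + u)/4 = -g/4 - u/4)
p(k(-9, 7), -169) + 28693 = (-¼*(-1) - ¼*(-169)) + 28693 = (¼ + 169/4) + 28693 = 85/2 + 28693 = 57471/2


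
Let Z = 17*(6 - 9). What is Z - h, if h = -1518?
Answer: 1467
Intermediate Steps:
Z = -51 (Z = 17*(-3) = -51)
Z - h = -51 - 1*(-1518) = -51 + 1518 = 1467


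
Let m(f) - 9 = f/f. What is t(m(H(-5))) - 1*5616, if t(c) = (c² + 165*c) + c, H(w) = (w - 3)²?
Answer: -3856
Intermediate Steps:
H(w) = (-3 + w)²
m(f) = 10 (m(f) = 9 + f/f = 9 + 1 = 10)
t(c) = c² + 166*c
t(m(H(-5))) - 1*5616 = 10*(166 + 10) - 1*5616 = 10*176 - 5616 = 1760 - 5616 = -3856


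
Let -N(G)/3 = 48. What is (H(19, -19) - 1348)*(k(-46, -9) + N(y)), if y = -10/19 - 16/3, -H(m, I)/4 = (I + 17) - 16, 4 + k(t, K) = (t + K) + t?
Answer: 317724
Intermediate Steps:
k(t, K) = -4 + K + 2*t (k(t, K) = -4 + ((t + K) + t) = -4 + ((K + t) + t) = -4 + (K + 2*t) = -4 + K + 2*t)
H(m, I) = -4 - 4*I (H(m, I) = -4*((I + 17) - 16) = -4*((17 + I) - 16) = -4*(1 + I) = -4 - 4*I)
y = -334/57 (y = -10*1/19 - 16*⅓ = -10/19 - 16/3 = -334/57 ≈ -5.8596)
N(G) = -144 (N(G) = -3*48 = -144)
(H(19, -19) - 1348)*(k(-46, -9) + N(y)) = ((-4 - 4*(-19)) - 1348)*((-4 - 9 + 2*(-46)) - 144) = ((-4 + 76) - 1348)*((-4 - 9 - 92) - 144) = (72 - 1348)*(-105 - 144) = -1276*(-249) = 317724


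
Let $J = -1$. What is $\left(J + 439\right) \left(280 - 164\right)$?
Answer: $50808$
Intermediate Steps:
$\left(J + 439\right) \left(280 - 164\right) = \left(-1 + 439\right) \left(280 - 164\right) = 438 \cdot 116 = 50808$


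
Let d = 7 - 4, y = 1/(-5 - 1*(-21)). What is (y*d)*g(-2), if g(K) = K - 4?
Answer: -9/8 ≈ -1.1250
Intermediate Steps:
y = 1/16 (y = 1/(-5 + 21) = 1/16 ≈ 0.062500)
d = 3
g(K) = -4 + K
(y*d)*g(-2) = ((1/16)*3)*(-4 - 2) = (3/16)*(-6) = -9/8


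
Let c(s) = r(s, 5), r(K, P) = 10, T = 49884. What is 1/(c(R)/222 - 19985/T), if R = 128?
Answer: -1845708/656305 ≈ -2.8123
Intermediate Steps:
c(s) = 10
1/(c(R)/222 - 19985/T) = 1/(10/222 - 19985/49884) = 1/(10*(1/222) - 19985*1/49884) = 1/(5/111 - 19985/49884) = 1/(-656305/1845708) = -1845708/656305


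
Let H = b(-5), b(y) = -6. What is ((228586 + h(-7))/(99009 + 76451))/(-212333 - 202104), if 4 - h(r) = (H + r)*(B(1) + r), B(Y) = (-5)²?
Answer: -57206/18179279005 ≈ -3.1468e-6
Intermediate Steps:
B(Y) = 25
H = -6
h(r) = 4 - (-6 + r)*(25 + r)
((228586 + h(-7))/(99009 + 76451))/(-212333 - 202104) = ((228586 + (154 - 1*(-7)² - 19*(-7)))/(99009 + 76451))/(-212333 - 202104) = ((228586 + (154 - 1*49 + 133))/175460)/(-414437) = ((228586 + (154 - 49 + 133))*(1/175460))*(-1/414437) = ((228586 + 238)*(1/175460))*(-1/414437) = (228824*(1/175460))*(-1/414437) = (57206/43865)*(-1/414437) = -57206/18179279005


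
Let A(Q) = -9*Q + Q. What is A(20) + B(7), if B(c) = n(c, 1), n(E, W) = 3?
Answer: -157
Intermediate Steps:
B(c) = 3
A(Q) = -8*Q
A(20) + B(7) = -8*20 + 3 = -160 + 3 = -157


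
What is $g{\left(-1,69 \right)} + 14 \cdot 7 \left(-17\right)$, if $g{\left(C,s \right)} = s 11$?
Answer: $-907$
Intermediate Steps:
$g{\left(C,s \right)} = 11 s$
$g{\left(-1,69 \right)} + 14 \cdot 7 \left(-17\right) = 11 \cdot 69 + 14 \cdot 7 \left(-17\right) = 759 + 98 \left(-17\right) = 759 - 1666 = -907$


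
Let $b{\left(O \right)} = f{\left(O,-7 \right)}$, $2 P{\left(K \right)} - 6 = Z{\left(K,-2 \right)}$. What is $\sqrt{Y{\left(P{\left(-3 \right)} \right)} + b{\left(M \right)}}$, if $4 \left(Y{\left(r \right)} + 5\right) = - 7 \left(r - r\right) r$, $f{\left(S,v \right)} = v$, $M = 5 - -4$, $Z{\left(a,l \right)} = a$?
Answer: $2 i \sqrt{3} \approx 3.4641 i$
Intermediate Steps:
$P{\left(K \right)} = 3 + \frac{K}{2}$
$M = 9$ ($M = 5 + 4 = 9$)
$Y{\left(r \right)} = -5$ ($Y{\left(r \right)} = -5 + \frac{\left(-7\right) \left(r - r\right) r}{4} = -5 + \frac{\left(-7\right) 0 r}{4} = -5 + \frac{\left(-7\right) 0}{4} = -5 + \frac{1}{4} \cdot 0 = -5 + 0 = -5$)
$b{\left(O \right)} = -7$
$\sqrt{Y{\left(P{\left(-3 \right)} \right)} + b{\left(M \right)}} = \sqrt{-5 - 7} = \sqrt{-12} = 2 i \sqrt{3}$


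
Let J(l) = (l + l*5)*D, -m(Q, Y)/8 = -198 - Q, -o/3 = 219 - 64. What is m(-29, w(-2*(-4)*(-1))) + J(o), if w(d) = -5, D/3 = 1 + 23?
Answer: -199528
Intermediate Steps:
D = 72 (D = 3*(1 + 23) = 3*24 = 72)
o = -465 (o = -3*(219 - 64) = -3*155 = -465)
m(Q, Y) = 1584 + 8*Q (m(Q, Y) = -8*(-198 - Q) = 1584 + 8*Q)
J(l) = 432*l (J(l) = (l + l*5)*72 = (l + 5*l)*72 = (6*l)*72 = 432*l)
m(-29, w(-2*(-4)*(-1))) + J(o) = (1584 + 8*(-29)) + 432*(-465) = (1584 - 232) - 200880 = 1352 - 200880 = -199528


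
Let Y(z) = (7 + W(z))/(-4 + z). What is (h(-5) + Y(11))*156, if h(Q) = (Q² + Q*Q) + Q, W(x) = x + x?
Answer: 53664/7 ≈ 7666.3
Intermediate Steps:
W(x) = 2*x
h(Q) = Q + 2*Q² (h(Q) = (Q² + Q²) + Q = 2*Q² + Q = Q + 2*Q²)
Y(z) = (7 + 2*z)/(-4 + z)
(h(-5) + Y(11))*156 = (-5*(1 + 2*(-5)) + (7 + 2*11)/(-4 + 11))*156 = (-5*(1 - 10) + (7 + 22)/7)*156 = (-5*(-9) + (⅐)*29)*156 = (45 + 29/7)*156 = (344/7)*156 = 53664/7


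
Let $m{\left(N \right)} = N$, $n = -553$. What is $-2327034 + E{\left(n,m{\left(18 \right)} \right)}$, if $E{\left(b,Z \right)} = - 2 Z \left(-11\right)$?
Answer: $-2326638$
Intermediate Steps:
$E{\left(b,Z \right)} = 22 Z$
$-2327034 + E{\left(n,m{\left(18 \right)} \right)} = -2327034 + 22 \cdot 18 = -2327034 + 396 = -2326638$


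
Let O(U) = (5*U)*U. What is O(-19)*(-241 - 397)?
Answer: -1151590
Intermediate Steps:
O(U) = 5*U²
O(-19)*(-241 - 397) = (5*(-19)²)*(-241 - 397) = (5*361)*(-638) = 1805*(-638) = -1151590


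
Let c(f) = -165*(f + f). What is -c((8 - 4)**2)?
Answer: 5280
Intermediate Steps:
c(f) = -330*f
-c((8 - 4)**2) = -(-330)*(8 - 4)**2 = -(-330)*4**2 = -(-330)*16 = -1*(-5280) = 5280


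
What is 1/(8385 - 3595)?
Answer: 1/4790 ≈ 0.00020877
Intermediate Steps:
1/(8385 - 3595) = 1/4790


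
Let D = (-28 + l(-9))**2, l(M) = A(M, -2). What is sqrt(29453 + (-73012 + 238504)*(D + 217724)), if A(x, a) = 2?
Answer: sqrt(36143482253) ≈ 1.9011e+5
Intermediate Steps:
l(M) = 2
D = 676 (D = (-28 + 2)**2 = (-26)**2 = 676)
sqrt(29453 + (-73012 + 238504)*(D + 217724)) = sqrt(29453 + (-73012 + 238504)*(676 + 217724)) = sqrt(29453 + 165492*218400) = sqrt(29453 + 36143452800) = sqrt(36143482253)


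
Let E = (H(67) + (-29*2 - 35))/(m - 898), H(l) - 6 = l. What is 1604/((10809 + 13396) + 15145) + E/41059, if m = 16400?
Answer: 255234947068/6261535479575 ≈ 0.040762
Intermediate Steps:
H(l) = 6 + l
E = -10/7751 (E = ((6 + 67) + (-29*2 - 35))/(16400 - 898) = (73 + (-58 - 35))/15502 = (73 - 93)*(1/15502) = -20*1/15502 = -10/7751 ≈ -0.0012902)
1604/((10809 + 13396) + 15145) + E/41059 = 1604/((10809 + 13396) + 15145) - 10/7751/41059 = 1604/(24205 + 15145) - 10/7751*1/41059 = 1604/39350 - 10/318248309 = 1604*(1/39350) - 10/318248309 = 802/19675 - 10/318248309 = 255234947068/6261535479575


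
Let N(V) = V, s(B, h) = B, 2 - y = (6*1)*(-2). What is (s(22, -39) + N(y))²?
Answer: 1296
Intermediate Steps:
y = 14 (y = 2 - 6*1*(-2) = 2 - 6*(-2) = 2 - 1*(-12) = 2 + 12 = 14)
(s(22, -39) + N(y))² = (22 + 14)² = 36² = 1296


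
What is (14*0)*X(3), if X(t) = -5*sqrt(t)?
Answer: 0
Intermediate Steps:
(14*0)*X(3) = (14*0)*(-5*sqrt(3)) = 0*(-5*sqrt(3)) = 0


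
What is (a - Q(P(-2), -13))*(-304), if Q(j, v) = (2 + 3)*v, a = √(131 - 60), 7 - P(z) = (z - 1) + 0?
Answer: -19760 - 304*√71 ≈ -22322.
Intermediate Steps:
P(z) = 8 - z (P(z) = 7 - ((z - 1) + 0) = 7 - ((-1 + z) + 0) = 7 - (-1 + z) = 7 + (1 - z) = 8 - z)
a = √71 ≈ 8.4261
Q(j, v) = 5*v
(a - Q(P(-2), -13))*(-304) = (√71 - 5*(-13))*(-304) = (√71 - 1*(-65))*(-304) = (√71 + 65)*(-304) = (65 + √71)*(-304) = -19760 - 304*√71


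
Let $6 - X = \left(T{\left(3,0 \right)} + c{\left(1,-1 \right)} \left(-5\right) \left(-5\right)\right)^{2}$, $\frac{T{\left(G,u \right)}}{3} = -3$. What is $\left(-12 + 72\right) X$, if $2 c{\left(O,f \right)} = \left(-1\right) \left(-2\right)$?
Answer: $-15000$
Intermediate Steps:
$T{\left(G,u \right)} = -9$ ($T{\left(G,u \right)} = 3 \left(-3\right) = -9$)
$c{\left(O,f \right)} = 1$ ($c{\left(O,f \right)} = \frac{\left(-1\right) \left(-2\right)}{2} = \frac{1}{2} \cdot 2 = 1$)
$X = -250$ ($X = 6 - \left(-9 + 1 \left(-5\right) \left(-5\right)\right)^{2} = 6 - \left(-9 - -25\right)^{2} = 6 - \left(-9 + 25\right)^{2} = 6 - 16^{2} = 6 - 256 = -250$)
$\left(-12 + 72\right) X = \left(-12 + 72\right) \left(-250\right) = 60 \left(-250\right) = -15000$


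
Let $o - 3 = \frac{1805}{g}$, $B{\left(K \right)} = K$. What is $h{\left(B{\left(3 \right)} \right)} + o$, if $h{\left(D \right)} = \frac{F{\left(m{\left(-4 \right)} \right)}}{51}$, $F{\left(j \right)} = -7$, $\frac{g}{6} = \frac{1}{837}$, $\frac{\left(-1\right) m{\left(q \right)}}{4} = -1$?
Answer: $\frac{25683637}{102} \approx 2.518 \cdot 10^{5}$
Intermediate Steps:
$m{\left(q \right)} = 4$ ($m{\left(q \right)} = \left(-4\right) \left(-1\right) = 4$)
$g = \frac{2}{279}$ ($g = \frac{6}{837} = 6 \cdot \frac{1}{837} = \frac{2}{279} \approx 0.0071685$)
$h{\left(D \right)} = - \frac{7}{51}$
$o = \frac{503601}{2}$ ($o = 3 + \frac{1805}{\frac{2}{279}} = 3 + 1805 \cdot \frac{279}{2} = 3 + \frac{503595}{2} = \frac{503601}{2} \approx 2.518 \cdot 10^{5}$)
$h{\left(B{\left(3 \right)} \right)} + o = - \frac{7}{51} + \frac{503601}{2} = \frac{25683637}{102}$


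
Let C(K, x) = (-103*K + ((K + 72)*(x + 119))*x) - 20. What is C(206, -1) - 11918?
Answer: -65960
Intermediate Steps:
C(K, x) = -20 - 103*K + x*(72 + K)*(119 + x) (C(K, x) = (-103*K + ((72 + K)*(119 + x))*x) - 20 = (-103*K + x*(72 + K)*(119 + x)) - 20 = -20 - 103*K + x*(72 + K)*(119 + x))
C(206, -1) - 11918 = (-20 - 103*206 + 72*(-1)**2 + 8568*(-1) + 206*(-1)**2 + 119*206*(-1)) - 11918 = (-20 - 21218 + 72*1 - 8568 + 206*1 - 24514) - 11918 = (-20 - 21218 + 72 - 8568 + 206 - 24514) - 11918 = -54042 - 11918 = -65960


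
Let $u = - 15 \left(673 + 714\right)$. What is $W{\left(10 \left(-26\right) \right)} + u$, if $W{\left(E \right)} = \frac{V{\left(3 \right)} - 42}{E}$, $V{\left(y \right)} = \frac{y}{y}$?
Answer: $- \frac{5409259}{260} \approx -20805.0$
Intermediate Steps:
$V{\left(y \right)} = 1$
$u = -20805$ ($u = \left(-15\right) 1387 = -20805$)
$W{\left(E \right)} = - \frac{41}{E}$ ($W{\left(E \right)} = \frac{1 - 42}{E} = - \frac{41}{E}$)
$W{\left(10 \left(-26\right) \right)} + u = - \frac{41}{10 \left(-26\right)} - 20805 = - \frac{41}{-260} - 20805 = \left(-41\right) \left(- \frac{1}{260}\right) - 20805 = \frac{41}{260} - 20805 = - \frac{5409259}{260}$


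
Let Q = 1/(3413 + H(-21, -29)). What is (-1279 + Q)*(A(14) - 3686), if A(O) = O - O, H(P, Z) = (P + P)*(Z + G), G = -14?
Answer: 24604418600/5219 ≈ 4.7144e+6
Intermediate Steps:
H(P, Z) = 2*P*(-14 + Z) (H(P, Z) = (P + P)*(Z - 14) = (2*P)*(-14 + Z) = 2*P*(-14 + Z))
A(O) = 0
Q = 1/5219 (Q = 1/(3413 + 2*(-21)*(-14 - 29)) = 1/(3413 + 2*(-21)*(-43)) = 1/(3413 + 1806) = 1/5219 ≈ 0.00019161)
(-1279 + Q)*(A(14) - 3686) = (-1279 + 1/5219)*(0 - 3686) = -6675100/5219*(-3686) = 24604418600/5219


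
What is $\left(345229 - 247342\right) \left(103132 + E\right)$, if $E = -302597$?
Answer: $-19525030455$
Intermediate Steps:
$\left(345229 - 247342\right) \left(103132 + E\right) = \left(345229 - 247342\right) \left(103132 - 302597\right) = 97887 \left(-199465\right) = -19525030455$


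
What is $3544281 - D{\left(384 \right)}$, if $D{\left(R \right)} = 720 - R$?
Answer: $3543945$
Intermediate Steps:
$3544281 - D{\left(384 \right)} = 3544281 - \left(720 - 384\right) = 3544281 - 336 = 3543945$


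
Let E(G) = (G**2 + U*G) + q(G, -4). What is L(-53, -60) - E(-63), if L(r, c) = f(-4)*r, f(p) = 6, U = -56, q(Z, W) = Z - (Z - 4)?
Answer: -7819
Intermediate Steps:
q(Z, W) = 4 (q(Z, W) = Z - (-4 + Z) = Z + (4 - Z) = 4)
L(r, c) = 6*r
E(G) = 4 + G**2 - 56*G (E(G) = (G**2 - 56*G) + 4 = 4 + G**2 - 56*G)
L(-53, -60) - E(-63) = 6*(-53) - (4 + (-63)**2 - 56*(-63)) = -318 - (4 + 3969 + 3528) = -318 - 1*7501 = -318 - 7501 = -7819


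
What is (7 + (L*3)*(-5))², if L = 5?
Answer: 4624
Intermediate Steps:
(7 + (L*3)*(-5))² = (7 + (5*3)*(-5))² = (7 + 15*(-5))² = (7 - 75)² = (-68)² = 4624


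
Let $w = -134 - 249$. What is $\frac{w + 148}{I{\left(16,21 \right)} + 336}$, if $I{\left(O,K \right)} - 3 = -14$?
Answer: $- \frac{47}{65} \approx -0.72308$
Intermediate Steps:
$I{\left(O,K \right)} = -11$ ($I{\left(O,K \right)} = 3 - 14 = -11$)
$w = -383$
$\frac{w + 148}{I{\left(16,21 \right)} + 336} = \frac{-383 + 148}{-11 + 336} = - \frac{235}{325} = \left(-235\right) \frac{1}{325} = - \frac{47}{65}$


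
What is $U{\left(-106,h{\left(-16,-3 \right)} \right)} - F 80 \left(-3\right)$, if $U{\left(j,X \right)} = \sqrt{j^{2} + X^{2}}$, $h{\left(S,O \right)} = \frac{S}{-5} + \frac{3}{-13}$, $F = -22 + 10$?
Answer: $-2880 + \frac{\sqrt{47509349}}{65} \approx -2774.0$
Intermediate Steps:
$F = -12$
$h{\left(S,O \right)} = - \frac{3}{13} - \frac{S}{5}$ ($h{\left(S,O \right)} = S \left(- \frac{1}{5}\right) + 3 \left(- \frac{1}{13}\right) = - \frac{S}{5} - \frac{3}{13} = - \frac{3}{13} - \frac{S}{5}$)
$U{\left(j,X \right)} = \sqrt{X^{2} + j^{2}}$
$U{\left(-106,h{\left(-16,-3 \right)} \right)} - F 80 \left(-3\right) = \sqrt{\left(- \frac{3}{13} - - \frac{16}{5}\right)^{2} + \left(-106\right)^{2}} - \left(-12\right) 80 \left(-3\right) = \sqrt{\left(- \frac{3}{13} + \frac{16}{5}\right)^{2} + 11236} - \left(-960\right) \left(-3\right) = \sqrt{\left(\frac{193}{65}\right)^{2} + 11236} - 2880 = \sqrt{\frac{37249}{4225} + 11236} - 2880 = \sqrt{\frac{47509349}{4225}} - 2880 = \frac{\sqrt{47509349}}{65} - 2880 = -2880 + \frac{\sqrt{47509349}}{65}$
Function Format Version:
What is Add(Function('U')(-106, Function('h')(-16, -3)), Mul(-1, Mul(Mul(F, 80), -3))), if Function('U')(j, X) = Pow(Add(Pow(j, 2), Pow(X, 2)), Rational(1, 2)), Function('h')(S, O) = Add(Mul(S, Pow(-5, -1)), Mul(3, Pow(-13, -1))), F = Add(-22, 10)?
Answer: Add(-2880, Mul(Rational(1, 65), Pow(47509349, Rational(1, 2)))) ≈ -2774.0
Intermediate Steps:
F = -12
Function('h')(S, O) = Add(Rational(-3, 13), Mul(Rational(-1, 5), S)) (Function('h')(S, O) = Add(Mul(S, Rational(-1, 5)), Mul(3, Rational(-1, 13))) = Add(Mul(Rational(-1, 5), S), Rational(-3, 13)) = Add(Rational(-3, 13), Mul(Rational(-1, 5), S)))
Function('U')(j, X) = Pow(Add(Pow(X, 2), Pow(j, 2)), Rational(1, 2))
Add(Function('U')(-106, Function('h')(-16, -3)), Mul(-1, Mul(Mul(F, 80), -3))) = Add(Pow(Add(Pow(Add(Rational(-3, 13), Mul(Rational(-1, 5), -16)), 2), Pow(-106, 2)), Rational(1, 2)), Mul(-1, Mul(Mul(-12, 80), -3))) = Add(Pow(Add(Pow(Add(Rational(-3, 13), Rational(16, 5)), 2), 11236), Rational(1, 2)), Mul(-1, Mul(-960, -3))) = Add(Pow(Add(Pow(Rational(193, 65), 2), 11236), Rational(1, 2)), Mul(-1, 2880)) = Add(Pow(Add(Rational(37249, 4225), 11236), Rational(1, 2)), -2880) = Add(Pow(Rational(47509349, 4225), Rational(1, 2)), -2880) = Add(Mul(Rational(1, 65), Pow(47509349, Rational(1, 2))), -2880) = Add(-2880, Mul(Rational(1, 65), Pow(47509349, Rational(1, 2))))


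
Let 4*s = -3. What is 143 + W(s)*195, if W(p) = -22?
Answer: -4147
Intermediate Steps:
s = -¾ (s = (¼)*(-3) = -¾ ≈ -0.75000)
143 + W(s)*195 = 143 - 22*195 = 143 - 4290 = -4147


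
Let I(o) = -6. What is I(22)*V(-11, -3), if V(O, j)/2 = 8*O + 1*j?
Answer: 1092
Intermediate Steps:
V(O, j) = 2*j + 16*O (V(O, j) = 2*(8*O + 1*j) = 2*(8*O + j) = 2*(j + 8*O) = 2*j + 16*O)
I(22)*V(-11, -3) = -6*(2*(-3) + 16*(-11)) = -6*(-6 - 176) = -6*(-182) = 1092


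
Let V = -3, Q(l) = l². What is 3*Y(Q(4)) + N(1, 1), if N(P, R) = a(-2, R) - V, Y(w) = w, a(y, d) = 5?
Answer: 56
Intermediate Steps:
N(P, R) = 8 (N(P, R) = 5 - 1*(-3) = 5 + 3 = 8)
3*Y(Q(4)) + N(1, 1) = 3*4² + 8 = 3*16 + 8 = 48 + 8 = 56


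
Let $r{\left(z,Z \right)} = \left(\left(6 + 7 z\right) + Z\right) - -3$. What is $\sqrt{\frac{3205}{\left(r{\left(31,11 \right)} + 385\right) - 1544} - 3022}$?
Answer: $\frac{i \sqrt{2571908858}}{922} \approx 55.004 i$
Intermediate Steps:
$r{\left(z,Z \right)} = 9 + Z + 7 z$ ($r{\left(z,Z \right)} = \left(6 + Z + 7 z\right) + 3 = 9 + Z + 7 z$)
$\sqrt{\frac{3205}{\left(r{\left(31,11 \right)} + 385\right) - 1544} - 3022} = \sqrt{\frac{3205}{\left(\left(9 + 11 + 7 \cdot 31\right) + 385\right) - 1544} - 3022} = \sqrt{\frac{3205}{\left(\left(9 + 11 + 217\right) + 385\right) - 1544} - 3022} = \sqrt{\frac{3205}{\left(237 + 385\right) - 1544} - 3022} = \sqrt{\frac{3205}{622 - 1544} - 3022} = \sqrt{\frac{3205}{-922} - 3022} = \sqrt{3205 \left(- \frac{1}{922}\right) - 3022} = \sqrt{- \frac{3205}{922} - 3022} = \sqrt{- \frac{2789489}{922}} = \frac{i \sqrt{2571908858}}{922}$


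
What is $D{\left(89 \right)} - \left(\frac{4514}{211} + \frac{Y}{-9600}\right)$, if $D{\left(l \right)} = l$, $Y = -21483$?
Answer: $\frac{44137029}{675200} \approx 65.369$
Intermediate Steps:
$D{\left(89 \right)} - \left(\frac{4514}{211} + \frac{Y}{-9600}\right) = 89 - \left(\frac{4514}{211} - \frac{21483}{-9600}\right) = 89 - \left(4514 \cdot \frac{1}{211} - - \frac{7161}{3200}\right) = 89 - \left(\frac{4514}{211} + \frac{7161}{3200}\right) = 89 - \frac{15955771}{675200} = \frac{44137029}{675200}$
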